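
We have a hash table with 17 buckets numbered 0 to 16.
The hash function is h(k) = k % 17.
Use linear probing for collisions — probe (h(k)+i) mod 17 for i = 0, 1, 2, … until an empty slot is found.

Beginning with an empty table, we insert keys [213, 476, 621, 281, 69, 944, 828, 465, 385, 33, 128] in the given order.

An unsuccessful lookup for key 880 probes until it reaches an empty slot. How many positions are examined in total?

213 hashes to 9; slot 9 is free → place at 9.
476 hashes to 0; slot 0 is free → place at 0.
621 hashes to 9; 9 taken → place at 10.
281 hashes to 9; 9,10 taken → place at 11.
69 hashes to 1; slot 1 is free → place at 1.
944 hashes to 9; 9,10,11 taken → place at 12.
828 hashes to 12; 12 taken → place at 13.
465 hashes to 6; slot 6 is free → place at 6.
385 hashes to 11; 11,12,13 taken → place at 14.
33 hashes to 16; slot 16 is free → place at 16.
128 hashes to 9; 9,10,11,12,13,14 taken → place at 15.
Table: [476, 69, -, -, -, -, 465, -, -, 213, 621, 281, 944, 828, 385, 128, 33]
Lookup 880: h=13, probe 13,14,15,16,0,1,2 → slot 2 empty, not found.

7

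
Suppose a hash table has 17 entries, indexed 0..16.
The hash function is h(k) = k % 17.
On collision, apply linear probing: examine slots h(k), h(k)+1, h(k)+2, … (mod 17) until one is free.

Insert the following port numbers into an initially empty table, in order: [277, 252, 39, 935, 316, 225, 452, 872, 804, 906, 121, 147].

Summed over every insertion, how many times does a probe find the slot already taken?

Insert 277: h=5, slot 5 empty → index 5.
Insert 252: h=14, slot 14 empty → index 14.
Insert 39: h=5, slot 5 occupied → index 6.
Insert 935: h=0, slot 0 empty → index 0.
Insert 316: h=10, slot 10 empty → index 10.
Insert 225: h=4, slot 4 empty → index 4.
Insert 452: h=10, slot 10 occupied → index 11.
Insert 872: h=5, slots 5,6 occupied → index 7.
Insert 804: h=5, slots 5,6,7 occupied → index 8.
Insert 906: h=5, slots 5,6,7,8 occupied → index 9.
Insert 121: h=2, slot 2 empty → index 2.
Insert 147: h=11, slot 11 occupied → index 12.
Table: [935, -, 121, -, 225, 277, 39, 872, 804, 906, 316, 452, 147, -, 252, -, -]

12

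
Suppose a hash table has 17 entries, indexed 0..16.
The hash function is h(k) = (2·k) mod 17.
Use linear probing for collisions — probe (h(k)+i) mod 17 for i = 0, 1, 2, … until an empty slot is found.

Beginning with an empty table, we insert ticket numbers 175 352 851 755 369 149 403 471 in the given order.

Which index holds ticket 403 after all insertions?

175: h=10 → slot 10
352: h=7 → slot 7
851: h=2 → slot 2
755: h=14 → slot 14
369: h=7, probe 7,8 → slot 8
149: h=9 → slot 9
403: h=7, probe 7,8,9,10,11 → slot 11
471: h=7, probe 7,8,9,10,11,12 → slot 12
Table: [., ., 851, ., ., ., ., 352, 369, 149, 175, 403, 471, ., 755, ., .]

11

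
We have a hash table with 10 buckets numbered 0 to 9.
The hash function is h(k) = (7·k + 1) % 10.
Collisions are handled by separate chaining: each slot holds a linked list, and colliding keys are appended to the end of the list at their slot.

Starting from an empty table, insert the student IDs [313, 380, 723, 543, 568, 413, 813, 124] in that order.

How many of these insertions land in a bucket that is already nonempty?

4

313 → bucket 2
380 → bucket 1
723 → bucket 2 (collision)
543 → bucket 2 (collision)
568 → bucket 7
413 → bucket 2 (collision)
813 → bucket 2 (collision)
124 → bucket 9
Final buckets:
0: _
1: 380
2: 313 -> 723 -> 543 -> 413 -> 813
3: _
4: _
5: _
6: _
7: 568
8: _
9: 124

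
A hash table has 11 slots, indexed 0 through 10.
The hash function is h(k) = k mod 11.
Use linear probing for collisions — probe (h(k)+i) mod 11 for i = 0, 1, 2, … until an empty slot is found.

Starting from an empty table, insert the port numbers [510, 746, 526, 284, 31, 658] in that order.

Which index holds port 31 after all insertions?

1

510: h=4 → slot 4
746: h=9 → slot 9
526: h=9, probe 9,10 → slot 10
284: h=9, probe 9,10,0 → slot 0
31: h=9, probe 9,10,0,1 → slot 1
658: h=9, probe 9,10,0,1,2 → slot 2
Table: [284, 31, 658, _, 510, _, _, _, _, 746, 526]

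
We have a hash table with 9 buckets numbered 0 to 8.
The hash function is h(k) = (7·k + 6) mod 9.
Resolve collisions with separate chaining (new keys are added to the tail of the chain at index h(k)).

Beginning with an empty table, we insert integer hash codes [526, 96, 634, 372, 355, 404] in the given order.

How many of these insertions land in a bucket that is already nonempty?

526 → bucket 7
96 → bucket 3
634 → bucket 7 (collision)
372 → bucket 0
355 → bucket 7 (collision)
404 → bucket 8
Final buckets:
0: 372
1: .
2: .
3: 96
4: .
5: .
6: .
7: 526 -> 634 -> 355
8: 404

2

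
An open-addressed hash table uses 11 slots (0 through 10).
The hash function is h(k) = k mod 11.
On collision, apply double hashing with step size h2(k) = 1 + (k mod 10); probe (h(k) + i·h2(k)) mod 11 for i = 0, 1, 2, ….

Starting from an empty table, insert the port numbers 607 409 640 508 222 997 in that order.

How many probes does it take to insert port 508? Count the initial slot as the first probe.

607: h=2 -> slot 2
409: h=2, h2=10, probe 2,1 -> slot 1
640: h=2, h2=1, probe 2,3 -> slot 3
508: h=2, h2=9, probe 2,0 -> slot 0
222: h=2, h2=3, probe 2,5 -> slot 5
997: h=7 -> slot 7
Table: [508, 409, 607, 640, ∅, 222, ∅, 997, ∅, ∅, ∅]

2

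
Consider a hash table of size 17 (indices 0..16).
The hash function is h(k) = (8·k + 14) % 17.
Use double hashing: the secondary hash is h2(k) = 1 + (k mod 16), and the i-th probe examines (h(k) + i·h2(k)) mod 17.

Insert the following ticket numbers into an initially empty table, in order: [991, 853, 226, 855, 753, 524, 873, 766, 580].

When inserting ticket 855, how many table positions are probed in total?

2

Insert 991: h=3, slot 3 empty → index 3.
Insert 853: h=4, slot 4 empty → index 4.
Insert 226: h=3, h2=3, slot 3 occupied → index 6.
Insert 855: h=3, h2=8, slot 3 occupied → index 11.
Insert 753: h=3, h2=2, slot 3 occupied → index 5.
Insert 524: h=7, slot 7 empty → index 7.
Insert 873: h=11, h2=10, slots 11,4 occupied → index 14.
Insert 766: h=5, h2=15, slots 5,3 occupied → index 1.
Insert 580: h=13, slot 13 empty → index 13.
Table: [_, 766, _, 991, 853, 753, 226, 524, _, _, _, 855, _, 580, 873, _, _]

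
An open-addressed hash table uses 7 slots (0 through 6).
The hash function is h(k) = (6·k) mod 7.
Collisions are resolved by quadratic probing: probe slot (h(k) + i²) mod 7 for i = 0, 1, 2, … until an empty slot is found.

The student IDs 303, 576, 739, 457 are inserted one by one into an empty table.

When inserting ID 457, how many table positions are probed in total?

303: h=5 => slot 5
576: h=5, probe 5,6 => slot 6
739: h=3 => slot 3
457: h=5, probe 5,6,2 => slot 2
Table: [—, —, 457, 739, —, 303, 576]

3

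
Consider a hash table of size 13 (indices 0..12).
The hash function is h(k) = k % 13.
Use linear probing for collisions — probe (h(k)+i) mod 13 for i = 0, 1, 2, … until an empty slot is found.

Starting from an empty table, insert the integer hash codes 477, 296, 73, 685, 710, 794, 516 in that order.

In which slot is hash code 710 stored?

477: h=9 => slot 9
296: h=10 => slot 10
73: h=8 => slot 8
685: h=9, probe 9,10,11 => slot 11
710: h=8, probe 8,9,10,11,12 => slot 12
794: h=1 => slot 1
516: h=9, probe 9,10,11,12,0 => slot 0
Table: [516, 794, _, _, _, _, _, _, 73, 477, 296, 685, 710]

12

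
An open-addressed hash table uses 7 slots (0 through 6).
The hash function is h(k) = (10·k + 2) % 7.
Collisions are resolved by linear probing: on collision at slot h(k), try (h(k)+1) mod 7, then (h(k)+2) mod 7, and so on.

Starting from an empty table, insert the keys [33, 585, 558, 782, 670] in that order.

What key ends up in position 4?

33 hashes to 3; slot 3 is free → place at 3.
585 hashes to 0; slot 0 is free → place at 0.
558 hashes to 3; 3 taken → place at 4.
782 hashes to 3; 3,4 taken → place at 5.
670 hashes to 3; 3,4,5 taken → place at 6.
Table: [585, ., ., 33, 558, 782, 670]

558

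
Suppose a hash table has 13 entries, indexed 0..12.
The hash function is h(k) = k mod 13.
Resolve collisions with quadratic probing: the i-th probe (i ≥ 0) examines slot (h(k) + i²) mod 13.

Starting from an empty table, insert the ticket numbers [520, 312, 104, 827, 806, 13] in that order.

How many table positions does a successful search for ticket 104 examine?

3

520 hashes to 0; slot 0 is free -> place at 0.
312 hashes to 0; 0 taken -> place at 1.
104 hashes to 0; 0,1 taken -> place at 4.
827 hashes to 8; slot 8 is free -> place at 8.
806 hashes to 0; 0,1,4 taken -> place at 9.
13 hashes to 0; 0,1,4,9 taken -> place at 3.
Table: [520, 312, _, 13, 104, _, _, _, 827, 806, _, _, _]
Lookup 104: h=0, probe 0,1,4 → found at 4.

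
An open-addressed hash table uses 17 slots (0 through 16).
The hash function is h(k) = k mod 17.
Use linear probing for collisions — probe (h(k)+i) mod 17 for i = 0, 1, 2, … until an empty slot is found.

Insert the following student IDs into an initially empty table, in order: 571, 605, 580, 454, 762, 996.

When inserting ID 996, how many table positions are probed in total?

4

Insert 571: h=10, slot 10 empty → index 10.
Insert 605: h=10, slot 10 occupied → index 11.
Insert 580: h=2, slot 2 empty → index 2.
Insert 454: h=12, slot 12 empty → index 12.
Insert 762: h=14, slot 14 empty → index 14.
Insert 996: h=10, slots 10,11,12 occupied → index 13.
Table: [—, —, 580, —, —, —, —, —, —, —, 571, 605, 454, 996, 762, —, —]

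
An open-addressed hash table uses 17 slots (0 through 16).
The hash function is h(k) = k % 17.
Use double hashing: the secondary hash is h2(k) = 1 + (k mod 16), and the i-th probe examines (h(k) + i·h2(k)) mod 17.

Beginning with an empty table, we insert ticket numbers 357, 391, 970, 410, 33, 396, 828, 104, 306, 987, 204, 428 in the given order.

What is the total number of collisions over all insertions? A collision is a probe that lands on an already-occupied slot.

10

357: h=0 -> slot 0
391: h=0, h2=8, probe 0,8 -> slot 8
970: h=1 -> slot 1
410: h=2 -> slot 2
33: h=16 -> slot 16
396: h=5 -> slot 5
828: h=12 -> slot 12
104: h=2, h2=9, probe 2,11 -> slot 11
306: h=0, h2=3, probe 0,3 -> slot 3
987: h=1, h2=12, probe 1,13 -> slot 13
204: h=0, h2=13, probe 0,13,9 -> slot 9
428: h=3, h2=13, probe 3,16,12,8,4 -> slot 4
Table: [357, 970, 410, 306, 428, 396, _, _, 391, 204, _, 104, 828, 987, _, _, 33]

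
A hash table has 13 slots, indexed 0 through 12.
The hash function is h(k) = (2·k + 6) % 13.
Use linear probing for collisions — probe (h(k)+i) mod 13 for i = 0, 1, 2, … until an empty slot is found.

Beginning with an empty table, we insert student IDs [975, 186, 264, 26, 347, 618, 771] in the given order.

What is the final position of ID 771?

975: h=6 => slot 6
186: h=1 => slot 1
264: h=1, probe 1,2 => slot 2
26: h=6, probe 6,7 => slot 7
347: h=11 => slot 11
618: h=7, probe 7,8 => slot 8
771: h=1, probe 1,2,3 => slot 3
Table: [∅, 186, 264, 771, ∅, ∅, 975, 26, 618, ∅, ∅, 347, ∅]

3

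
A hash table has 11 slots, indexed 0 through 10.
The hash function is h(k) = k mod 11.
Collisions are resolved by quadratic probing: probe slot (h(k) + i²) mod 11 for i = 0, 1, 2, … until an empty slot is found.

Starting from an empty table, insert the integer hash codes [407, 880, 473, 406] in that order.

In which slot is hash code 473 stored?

4

Insert 407: h=0, slot 0 empty -> index 0.
Insert 880: h=0, slot 0 occupied -> index 1.
Insert 473: h=0, slots 0,1 occupied -> index 4.
Insert 406: h=10, slot 10 empty -> index 10.
Table: [407, 880, ., ., 473, ., ., ., ., ., 406]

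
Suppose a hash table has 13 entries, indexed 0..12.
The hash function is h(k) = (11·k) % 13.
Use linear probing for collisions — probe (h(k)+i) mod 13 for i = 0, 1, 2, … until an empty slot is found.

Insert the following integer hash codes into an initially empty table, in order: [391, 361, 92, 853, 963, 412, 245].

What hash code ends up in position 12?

92

391 hashes to 11; slot 11 is free → place at 11.
361 hashes to 6; slot 6 is free → place at 6.
92 hashes to 11; 11 taken → place at 12.
853 hashes to 10; slot 10 is free → place at 10.
963 hashes to 11; 11,12 taken → place at 0.
412 hashes to 8; slot 8 is free → place at 8.
245 hashes to 4; slot 4 is free → place at 4.
Table: [963, —, —, —, 245, —, 361, —, 412, —, 853, 391, 92]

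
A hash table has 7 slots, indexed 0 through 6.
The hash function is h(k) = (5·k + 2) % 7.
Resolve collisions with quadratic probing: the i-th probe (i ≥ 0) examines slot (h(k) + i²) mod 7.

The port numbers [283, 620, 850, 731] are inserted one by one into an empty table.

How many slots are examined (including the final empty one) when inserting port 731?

Insert 283: h=3, slot 3 empty => index 3.
Insert 620: h=1, slot 1 empty => index 1.
Insert 850: h=3, slot 3 occupied => index 4.
Insert 731: h=3, slots 3,4 occupied => index 0.
Table: [731, 620, —, 283, 850, —, —]

3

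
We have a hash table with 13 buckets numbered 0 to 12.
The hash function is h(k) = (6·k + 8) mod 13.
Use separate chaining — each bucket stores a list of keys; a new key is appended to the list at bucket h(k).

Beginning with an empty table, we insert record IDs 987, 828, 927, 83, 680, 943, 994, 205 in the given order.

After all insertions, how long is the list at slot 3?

1

987 -> bucket 2
828 -> bucket 10
927 -> bucket 6
83 -> bucket 12
680 -> bucket 6 (collision)
943 -> bucket 11
994 -> bucket 5
205 -> bucket 3
Final buckets:
0: -
1: -
2: 987
3: 205
4: -
5: 994
6: 927 -> 680
7: -
8: -
9: -
10: 828
11: 943
12: 83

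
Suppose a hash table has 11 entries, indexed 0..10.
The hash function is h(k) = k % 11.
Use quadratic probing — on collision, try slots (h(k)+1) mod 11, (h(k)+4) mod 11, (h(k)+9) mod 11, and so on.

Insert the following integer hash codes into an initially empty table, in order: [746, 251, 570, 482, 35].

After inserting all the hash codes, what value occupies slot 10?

746 hashes to 9; slot 9 is free => place at 9.
251 hashes to 9; 9 taken => place at 10.
570 hashes to 9; 9,10 taken => place at 2.
482 hashes to 9; 9,10,2 taken => place at 7.
35 hashes to 2; 2 taken => place at 3.
Table: [., ., 570, 35, ., ., ., 482, ., 746, 251]

251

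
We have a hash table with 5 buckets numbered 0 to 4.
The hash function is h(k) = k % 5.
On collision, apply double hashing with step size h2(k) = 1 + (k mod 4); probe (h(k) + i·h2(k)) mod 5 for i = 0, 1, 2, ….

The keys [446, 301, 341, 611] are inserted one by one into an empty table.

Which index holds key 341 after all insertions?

446: h=1 => slot 1
301: h=1, h2=2, probe 1,3 => slot 3
341: h=1, h2=2, probe 1,3,0 => slot 0
611: h=1, h2=4, probe 1,0,4 => slot 4
Table: [341, 446, —, 301, 611]

0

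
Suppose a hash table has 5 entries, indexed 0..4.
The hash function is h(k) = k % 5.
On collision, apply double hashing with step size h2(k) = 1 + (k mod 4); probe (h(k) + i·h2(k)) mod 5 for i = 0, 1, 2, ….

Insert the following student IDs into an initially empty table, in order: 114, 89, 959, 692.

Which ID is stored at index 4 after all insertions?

114: h=4 -> slot 4
89: h=4, h2=2, probe 4,1 -> slot 1
959: h=4, h2=4, probe 4,3 -> slot 3
692: h=2 -> slot 2
Table: [., 89, 692, 959, 114]

114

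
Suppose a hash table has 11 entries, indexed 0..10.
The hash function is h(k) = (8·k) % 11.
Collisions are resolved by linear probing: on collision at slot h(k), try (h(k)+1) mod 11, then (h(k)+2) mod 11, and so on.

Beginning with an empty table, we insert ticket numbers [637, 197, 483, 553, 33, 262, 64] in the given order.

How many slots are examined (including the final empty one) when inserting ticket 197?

Insert 637: h=3, slot 3 empty -> index 3.
Insert 197: h=3, slot 3 occupied -> index 4.
Insert 483: h=3, slots 3,4 occupied -> index 5.
Insert 553: h=2, slot 2 empty -> index 2.
Insert 33: h=0, slot 0 empty -> index 0.
Insert 262: h=6, slot 6 empty -> index 6.
Insert 64: h=6, slot 6 occupied -> index 7.
Table: [33, —, 553, 637, 197, 483, 262, 64, —, —, —]

2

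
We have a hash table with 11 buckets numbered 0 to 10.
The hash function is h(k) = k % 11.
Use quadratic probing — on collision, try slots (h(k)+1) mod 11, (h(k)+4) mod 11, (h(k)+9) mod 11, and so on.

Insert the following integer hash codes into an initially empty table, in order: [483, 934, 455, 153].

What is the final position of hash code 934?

0

483 hashes to 10; slot 10 is free -> place at 10.
934 hashes to 10; 10 taken -> place at 0.
455 hashes to 4; slot 4 is free -> place at 4.
153 hashes to 10; 10,0 taken -> place at 3.
Table: [934, _, _, 153, 455, _, _, _, _, _, 483]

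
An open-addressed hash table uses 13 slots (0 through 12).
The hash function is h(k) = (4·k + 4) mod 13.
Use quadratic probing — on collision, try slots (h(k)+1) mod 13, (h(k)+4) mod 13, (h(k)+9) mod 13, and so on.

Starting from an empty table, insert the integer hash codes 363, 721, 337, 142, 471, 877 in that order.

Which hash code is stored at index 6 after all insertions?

877

363: h=0 => slot 0
721: h=2 => slot 2
337: h=0, probe 0,1 => slot 1
142: h=0, probe 0,1,4 => slot 4
471: h=3 => slot 3
877: h=2, probe 2,3,6 => slot 6
Table: [363, 337, 721, 471, 142, —, 877, —, —, —, —, —, —]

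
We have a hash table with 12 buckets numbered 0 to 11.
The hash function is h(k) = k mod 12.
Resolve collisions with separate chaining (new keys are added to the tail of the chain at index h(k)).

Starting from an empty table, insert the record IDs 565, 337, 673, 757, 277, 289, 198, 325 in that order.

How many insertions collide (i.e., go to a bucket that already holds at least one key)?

6

565 -> bucket 1
337 -> bucket 1 (collision)
673 -> bucket 1 (collision)
757 -> bucket 1 (collision)
277 -> bucket 1 (collision)
289 -> bucket 1 (collision)
198 -> bucket 6
325 -> bucket 1 (collision)
Final buckets:
0: —
1: 565 -> 337 -> 673 -> 757 -> 277 -> 289 -> 325
2: —
3: —
4: —
5: —
6: 198
7: —
8: —
9: —
10: —
11: —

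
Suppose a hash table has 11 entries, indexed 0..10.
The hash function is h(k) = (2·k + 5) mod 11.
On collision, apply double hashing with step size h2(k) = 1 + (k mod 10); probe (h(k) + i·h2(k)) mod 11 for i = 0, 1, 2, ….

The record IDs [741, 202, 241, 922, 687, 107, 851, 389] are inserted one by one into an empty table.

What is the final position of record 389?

Insert 741: h=2, slot 2 empty => index 2.
Insert 202: h=2, h2=3, slot 2 occupied => index 5.
Insert 241: h=3, slot 3 empty => index 3.
Insert 922: h=1, slot 1 empty => index 1.
Insert 687: h=4, slot 4 empty => index 4.
Insert 107: h=10, slot 10 empty => index 10.
Insert 851: h=2, h2=2, slots 2,4 occupied => index 6.
Insert 389: h=2, h2=10, slots 2,1 occupied => index 0.
Table: [389, 922, 741, 241, 687, 202, 851, _, _, _, 107]

0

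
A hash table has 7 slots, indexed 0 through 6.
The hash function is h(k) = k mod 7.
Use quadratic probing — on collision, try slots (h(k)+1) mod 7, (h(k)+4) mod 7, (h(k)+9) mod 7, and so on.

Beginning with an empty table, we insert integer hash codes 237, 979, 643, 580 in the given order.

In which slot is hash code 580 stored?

237 hashes to 6; slot 6 is free -> place at 6.
979 hashes to 6; 6 taken -> place at 0.
643 hashes to 6; 6,0 taken -> place at 3.
580 hashes to 6; 6,0,3 taken -> place at 1.
Table: [979, 580, —, 643, —, —, 237]

1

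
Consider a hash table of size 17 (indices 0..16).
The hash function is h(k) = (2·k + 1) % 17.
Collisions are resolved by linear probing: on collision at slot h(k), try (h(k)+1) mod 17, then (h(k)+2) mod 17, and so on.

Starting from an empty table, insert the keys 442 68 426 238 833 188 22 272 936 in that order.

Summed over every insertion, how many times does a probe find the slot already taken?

Insert 442: h=1, slot 1 empty => index 1.
Insert 68: h=1, slot 1 occupied => index 2.
Insert 426: h=3, slot 3 empty => index 3.
Insert 238: h=1, slots 1,2,3 occupied => index 4.
Insert 833: h=1, slots 1,2,3,4 occupied => index 5.
Insert 188: h=3, slots 3,4,5 occupied => index 6.
Insert 22: h=11, slot 11 empty => index 11.
Insert 272: h=1, slots 1,2,3,4,5,6 occupied => index 7.
Insert 936: h=3, slots 3,4,5,6,7 occupied => index 8.
Table: [_, 442, 68, 426, 238, 833, 188, 272, 936, _, _, 22, _, _, _, _, _]

22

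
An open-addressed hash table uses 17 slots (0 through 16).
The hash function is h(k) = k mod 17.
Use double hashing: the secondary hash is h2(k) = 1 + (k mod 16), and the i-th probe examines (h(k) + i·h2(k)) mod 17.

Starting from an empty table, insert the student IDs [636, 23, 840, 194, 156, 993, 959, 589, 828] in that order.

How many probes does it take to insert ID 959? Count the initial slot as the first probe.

636: h=7 → slot 7
23: h=6 → slot 6
840: h=7, h2=9, probe 7,16 → slot 16
194: h=7, h2=3, probe 7,10 → slot 10
156: h=3 → slot 3
993: h=7, h2=2, probe 7,9 → slot 9
959: h=7, h2=16, probe 7,6,5 → slot 5
589: h=11 → slot 11
828: h=12 → slot 12
Table: [∅, ∅, ∅, 156, ∅, 959, 23, 636, ∅, 993, 194, 589, 828, ∅, ∅, ∅, 840]

3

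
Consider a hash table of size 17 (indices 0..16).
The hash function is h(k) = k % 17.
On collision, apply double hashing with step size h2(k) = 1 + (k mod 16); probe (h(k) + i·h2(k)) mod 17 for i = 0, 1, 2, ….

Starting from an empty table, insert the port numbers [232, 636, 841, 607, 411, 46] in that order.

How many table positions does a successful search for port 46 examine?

2

232 hashes to 11; slot 11 is free -> place at 11.
636 hashes to 7; slot 7 is free -> place at 7.
841 hashes to 8; slot 8 is free -> place at 8.
607 hashes to 12; slot 12 is free -> place at 12.
411 hashes to 3; slot 3 is free -> place at 3.
46 hashes to 12, h2=15; 12 taken -> place at 10.
Table: [., ., ., 411, ., ., ., 636, 841, ., 46, 232, 607, ., ., ., .]
Lookup 46: h=12, h2=15, probe 12,10 → found at 10.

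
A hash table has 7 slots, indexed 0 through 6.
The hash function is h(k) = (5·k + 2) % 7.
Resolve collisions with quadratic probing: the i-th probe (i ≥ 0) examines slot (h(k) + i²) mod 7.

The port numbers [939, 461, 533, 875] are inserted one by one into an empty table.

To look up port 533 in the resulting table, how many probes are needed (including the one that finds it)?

2

Insert 939: h=0, slot 0 empty -> index 0.
Insert 461: h=4, slot 4 empty -> index 4.
Insert 533: h=0, slot 0 occupied -> index 1.
Insert 875: h=2, slot 2 empty -> index 2.
Table: [939, 533, 875, —, 461, —, —]
Lookup 533: h=0, probe 0,1 → found at 1.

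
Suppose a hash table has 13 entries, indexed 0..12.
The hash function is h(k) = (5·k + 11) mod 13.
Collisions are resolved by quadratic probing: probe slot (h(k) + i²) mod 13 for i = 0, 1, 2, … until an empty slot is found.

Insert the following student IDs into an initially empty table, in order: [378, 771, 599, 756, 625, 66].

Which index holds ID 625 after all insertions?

Insert 378: h=3, slot 3 empty => index 3.
Insert 771: h=5, slot 5 empty => index 5.
Insert 599: h=3, slot 3 occupied => index 4.
Insert 756: h=8, slot 8 empty => index 8.
Insert 625: h=3, slots 3,4 occupied => index 7.
Insert 66: h=3, slots 3,4,7 occupied => index 12.
Table: [—, —, —, 378, 599, 771, —, 625, 756, —, —, —, 66]

7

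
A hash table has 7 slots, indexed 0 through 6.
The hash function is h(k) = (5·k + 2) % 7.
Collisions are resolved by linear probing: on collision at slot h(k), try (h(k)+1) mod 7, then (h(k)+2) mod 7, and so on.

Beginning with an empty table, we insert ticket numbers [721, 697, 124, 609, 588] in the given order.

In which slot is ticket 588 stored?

4

721 hashes to 2; slot 2 is free → place at 2.
697 hashes to 1; slot 1 is free → place at 1.
124 hashes to 6; slot 6 is free → place at 6.
609 hashes to 2; 2 taken → place at 3.
588 hashes to 2; 2,3 taken → place at 4.
Table: [∅, 697, 721, 609, 588, ∅, 124]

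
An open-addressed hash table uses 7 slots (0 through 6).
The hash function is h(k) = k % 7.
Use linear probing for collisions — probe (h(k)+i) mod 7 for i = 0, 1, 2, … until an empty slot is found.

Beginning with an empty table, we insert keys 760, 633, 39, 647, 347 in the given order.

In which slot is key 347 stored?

760: h=4 => slot 4
633: h=3 => slot 3
39: h=4, probe 4,5 => slot 5
647: h=3, probe 3,4,5,6 => slot 6
347: h=4, probe 4,5,6,0 => slot 0
Table: [347, ∅, ∅, 633, 760, 39, 647]

0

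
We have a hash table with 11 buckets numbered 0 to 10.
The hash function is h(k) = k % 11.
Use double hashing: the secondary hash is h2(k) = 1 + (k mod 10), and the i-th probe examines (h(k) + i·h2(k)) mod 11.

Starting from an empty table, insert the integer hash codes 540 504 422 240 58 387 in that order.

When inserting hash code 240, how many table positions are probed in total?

2

540 hashes to 1; slot 1 is free -> place at 1.
504 hashes to 9; slot 9 is free -> place at 9.
422 hashes to 4; slot 4 is free -> place at 4.
240 hashes to 9, h2=1; 9 taken -> place at 10.
58 hashes to 3; slot 3 is free -> place at 3.
387 hashes to 2; slot 2 is free -> place at 2.
Table: [—, 540, 387, 58, 422, —, —, —, —, 504, 240]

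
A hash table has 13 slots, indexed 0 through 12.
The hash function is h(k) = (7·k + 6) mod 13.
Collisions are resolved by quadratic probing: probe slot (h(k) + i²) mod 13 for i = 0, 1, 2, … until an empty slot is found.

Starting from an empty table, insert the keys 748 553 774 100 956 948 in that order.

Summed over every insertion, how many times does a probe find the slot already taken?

Insert 748: h=3, slot 3 empty -> index 3.
Insert 553: h=3, slot 3 occupied -> index 4.
Insert 774: h=3, slots 3,4 occupied -> index 7.
Insert 100: h=4, slot 4 occupied -> index 5.
Insert 956: h=3, slots 3,4,7 occupied -> index 12.
Insert 948: h=12, slot 12 occupied -> index 0.
Table: [948, -, -, 748, 553, 100, -, 774, -, -, -, -, 956]

8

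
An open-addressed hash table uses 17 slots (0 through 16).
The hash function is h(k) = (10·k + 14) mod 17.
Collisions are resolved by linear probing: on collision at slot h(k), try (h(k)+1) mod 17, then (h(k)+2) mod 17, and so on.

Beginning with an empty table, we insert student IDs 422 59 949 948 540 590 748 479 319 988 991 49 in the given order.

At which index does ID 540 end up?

10

Insert 422: h=1, slot 1 empty => index 1.
Insert 59: h=9, slot 9 empty => index 9.
Insert 949: h=1, slot 1 occupied => index 2.
Insert 948: h=8, slot 8 empty => index 8.
Insert 540: h=8, slots 8,9 occupied => index 10.
Insert 590: h=15, slot 15 empty => index 15.
Insert 748: h=14, slot 14 empty => index 14.
Insert 479: h=10, slot 10 occupied => index 11.
Insert 319: h=8, slots 8,9,10,11 occupied => index 12.
Insert 988: h=0, slot 0 empty => index 0.
Insert 991: h=13, slot 13 empty => index 13.
Insert 49: h=11, slots 11,12,13,14,15 occupied => index 16.
Table: [988, 422, 949, _, _, _, _, _, 948, 59, 540, 479, 319, 991, 748, 590, 49]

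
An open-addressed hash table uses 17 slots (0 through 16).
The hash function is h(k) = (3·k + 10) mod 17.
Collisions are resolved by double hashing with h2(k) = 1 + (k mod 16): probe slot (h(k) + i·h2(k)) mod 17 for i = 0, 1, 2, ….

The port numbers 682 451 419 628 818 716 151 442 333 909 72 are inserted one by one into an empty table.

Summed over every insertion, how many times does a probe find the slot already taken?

2

682 hashes to 16; slot 16 is free => place at 16.
451 hashes to 3; slot 3 is free => place at 3.
419 hashes to 9; slot 9 is free => place at 9.
628 hashes to 7; slot 7 is free => place at 7.
818 hashes to 16, h2=3; 16 taken => place at 2.
716 hashes to 16, h2=13; 16 taken => place at 12.
151 hashes to 4; slot 4 is free => place at 4.
442 hashes to 10; slot 10 is free => place at 10.
333 hashes to 6; slot 6 is free => place at 6.
909 hashes to 0; slot 0 is free => place at 0.
72 hashes to 5; slot 5 is free => place at 5.
Table: [909, ., 818, 451, 151, 72, 333, 628, ., 419, 442, ., 716, ., ., ., 682]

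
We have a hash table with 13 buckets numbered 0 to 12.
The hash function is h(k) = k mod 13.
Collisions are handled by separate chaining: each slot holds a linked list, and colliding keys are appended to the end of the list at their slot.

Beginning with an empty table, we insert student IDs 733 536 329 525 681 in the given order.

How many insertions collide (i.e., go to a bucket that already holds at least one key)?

733 → bucket 5
536 → bucket 3
329 → bucket 4
525 → bucket 5 (collision)
681 → bucket 5 (collision)
Final buckets:
0: .
1: .
2: .
3: 536
4: 329
5: 733 -> 525 -> 681
6: .
7: .
8: .
9: .
10: .
11: .
12: .

2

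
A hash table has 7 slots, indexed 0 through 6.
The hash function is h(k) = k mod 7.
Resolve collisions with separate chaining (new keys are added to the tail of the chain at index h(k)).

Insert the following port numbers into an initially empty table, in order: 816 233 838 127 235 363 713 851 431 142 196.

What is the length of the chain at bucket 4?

4

Insert 816: h=4, bucket 4 empty → new chain.
Insert 233: h=2, bucket 2 empty → new chain.
Insert 838: h=5, bucket 5 empty → new chain.
Insert 127: h=1, bucket 1 empty → new chain.
Insert 235: h=4, bucket 4 nonempty → append to chain.
Insert 363: h=6, bucket 6 empty → new chain.
Insert 713: h=6, bucket 6 nonempty → append to chain.
Insert 851: h=4, bucket 4 nonempty → append to chain.
Insert 431: h=4, bucket 4 nonempty → append to chain.
Insert 142: h=2, bucket 2 nonempty → append to chain.
Insert 196: h=0, bucket 0 empty → new chain.
Final buckets:
0: 196
1: 127
2: 233 -> 142
3: _
4: 816 -> 235 -> 851 -> 431
5: 838
6: 363 -> 713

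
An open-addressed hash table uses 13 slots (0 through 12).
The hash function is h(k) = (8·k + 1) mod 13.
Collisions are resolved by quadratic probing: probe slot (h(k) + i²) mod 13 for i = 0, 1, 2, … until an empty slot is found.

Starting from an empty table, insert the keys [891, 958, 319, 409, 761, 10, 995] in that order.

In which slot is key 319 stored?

6

Insert 891: h=5, slot 5 empty -> index 5.
Insert 958: h=8, slot 8 empty -> index 8.
Insert 319: h=5, slot 5 occupied -> index 6.
Insert 409: h=10, slot 10 empty -> index 10.
Insert 761: h=5, slots 5,6 occupied -> index 9.
Insert 10: h=3, slot 3 empty -> index 3.
Insert 995: h=5, slots 5,6,9 occupied -> index 1.
Table: [∅, 995, ∅, 10, ∅, 891, 319, ∅, 958, 761, 409, ∅, ∅]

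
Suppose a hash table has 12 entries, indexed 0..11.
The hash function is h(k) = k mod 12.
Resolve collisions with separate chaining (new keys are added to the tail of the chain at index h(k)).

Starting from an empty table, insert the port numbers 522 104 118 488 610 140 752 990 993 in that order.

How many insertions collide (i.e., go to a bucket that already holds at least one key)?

5

522 → bucket 6
104 → bucket 8
118 → bucket 10
488 → bucket 8 (collision)
610 → bucket 10 (collision)
140 → bucket 8 (collision)
752 → bucket 8 (collision)
990 → bucket 6 (collision)
993 → bucket 9
Final buckets:
0: _
1: _
2: _
3: _
4: _
5: _
6: 522 -> 990
7: _
8: 104 -> 488 -> 140 -> 752
9: 993
10: 118 -> 610
11: _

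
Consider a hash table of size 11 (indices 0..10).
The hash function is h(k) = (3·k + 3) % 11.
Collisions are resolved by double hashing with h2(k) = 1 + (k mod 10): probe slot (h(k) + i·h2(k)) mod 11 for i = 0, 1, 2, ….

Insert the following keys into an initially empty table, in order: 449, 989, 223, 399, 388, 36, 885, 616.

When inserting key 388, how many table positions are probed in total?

449 hashes to 8; slot 8 is free => place at 8.
989 hashes to 0; slot 0 is free => place at 0.
223 hashes to 1; slot 1 is free => place at 1.
399 hashes to 1, h2=10; 1,0 taken => place at 10.
388 hashes to 1, h2=9; 1,10,8 taken => place at 6.
36 hashes to 1, h2=7; 1,8 taken => place at 4.
885 hashes to 7; slot 7 is free => place at 7.
616 hashes to 3; slot 3 is free => place at 3.
Table: [989, 223, _, 616, 36, _, 388, 885, 449, _, 399]

4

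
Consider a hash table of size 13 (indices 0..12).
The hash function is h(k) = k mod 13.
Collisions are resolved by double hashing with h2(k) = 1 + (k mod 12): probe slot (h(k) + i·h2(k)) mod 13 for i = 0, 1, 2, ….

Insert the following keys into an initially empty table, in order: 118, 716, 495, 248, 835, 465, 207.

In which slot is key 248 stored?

118 hashes to 1; slot 1 is free -> place at 1.
716 hashes to 1, h2=9; 1 taken -> place at 10.
495 hashes to 1, h2=4; 1 taken -> place at 5.
248 hashes to 1, h2=9; 1,10 taken -> place at 6.
835 hashes to 3; slot 3 is free -> place at 3.
465 hashes to 10, h2=10; 10 taken -> place at 7.
207 hashes to 12; slot 12 is free -> place at 12.
Table: [., 118, ., 835, ., 495, 248, 465, ., ., 716, ., 207]

6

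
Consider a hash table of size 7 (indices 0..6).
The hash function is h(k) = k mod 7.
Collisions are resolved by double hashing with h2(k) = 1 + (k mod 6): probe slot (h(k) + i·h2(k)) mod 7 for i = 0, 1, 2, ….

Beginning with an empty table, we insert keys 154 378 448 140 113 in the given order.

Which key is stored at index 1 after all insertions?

378

Insert 154: h=0, slot 0 empty => index 0.
Insert 378: h=0, h2=1, slot 0 occupied => index 1.
Insert 448: h=0, h2=5, slot 0 occupied => index 5.
Insert 140: h=0, h2=3, slot 0 occupied => index 3.
Insert 113: h=1, h2=6, slots 1,0 occupied => index 6.
Table: [154, 378, ∅, 140, ∅, 448, 113]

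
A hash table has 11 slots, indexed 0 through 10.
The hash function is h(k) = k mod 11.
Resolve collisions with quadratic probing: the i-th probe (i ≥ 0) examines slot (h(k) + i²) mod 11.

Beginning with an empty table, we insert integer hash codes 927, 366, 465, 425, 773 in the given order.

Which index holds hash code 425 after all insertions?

927 hashes to 3; slot 3 is free -> place at 3.
366 hashes to 3; 3 taken -> place at 4.
465 hashes to 3; 3,4 taken -> place at 7.
425 hashes to 7; 7 taken -> place at 8.
773 hashes to 3; 3,4,7 taken -> place at 1.
Table: [∅, 773, ∅, 927, 366, ∅, ∅, 465, 425, ∅, ∅]

8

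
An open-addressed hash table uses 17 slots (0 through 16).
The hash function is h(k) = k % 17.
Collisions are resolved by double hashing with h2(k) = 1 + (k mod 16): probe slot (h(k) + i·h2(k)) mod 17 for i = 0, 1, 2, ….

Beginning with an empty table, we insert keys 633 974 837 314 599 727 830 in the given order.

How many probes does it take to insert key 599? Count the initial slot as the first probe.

2

633 hashes to 4; slot 4 is free → place at 4.
974 hashes to 5; slot 5 is free → place at 5.
837 hashes to 4, h2=6; 4 taken → place at 10.
314 hashes to 8; slot 8 is free → place at 8.
599 hashes to 4, h2=8; 4 taken → place at 12.
727 hashes to 13; slot 13 is free → place at 13.
830 hashes to 14; slot 14 is free → place at 14.
Table: [-, -, -, -, 633, 974, -, -, 314, -, 837, -, 599, 727, 830, -, -]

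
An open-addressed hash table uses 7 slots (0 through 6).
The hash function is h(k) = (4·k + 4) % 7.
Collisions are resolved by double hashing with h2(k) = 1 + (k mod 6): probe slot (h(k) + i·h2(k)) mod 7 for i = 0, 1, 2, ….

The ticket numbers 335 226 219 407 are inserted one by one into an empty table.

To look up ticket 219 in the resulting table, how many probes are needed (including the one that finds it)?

Insert 335: h=0, slot 0 empty => index 0.
Insert 226: h=5, slot 5 empty => index 5.
Insert 219: h=5, h2=4, slot 5 occupied => index 2.
Insert 407: h=1, slot 1 empty => index 1.
Table: [335, 407, 219, —, —, 226, —]
Lookup 219: h=5, h2=4, probe 5,2 → found at 2.

2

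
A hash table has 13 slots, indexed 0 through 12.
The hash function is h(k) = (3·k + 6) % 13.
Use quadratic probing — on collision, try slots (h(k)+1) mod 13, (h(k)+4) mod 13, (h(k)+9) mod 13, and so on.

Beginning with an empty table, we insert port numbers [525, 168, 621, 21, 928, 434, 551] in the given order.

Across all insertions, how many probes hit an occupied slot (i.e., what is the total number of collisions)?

7

525 hashes to 8; slot 8 is free => place at 8.
168 hashes to 3; slot 3 is free => place at 3.
621 hashes to 10; slot 10 is free => place at 10.
21 hashes to 4; slot 4 is free => place at 4.
928 hashes to 8; 8 taken => place at 9.
434 hashes to 8; 8,9 taken => place at 12.
551 hashes to 8; 8,9,12,4 taken => place at 11.
Table: [—, —, —, 168, 21, —, —, —, 525, 928, 621, 551, 434]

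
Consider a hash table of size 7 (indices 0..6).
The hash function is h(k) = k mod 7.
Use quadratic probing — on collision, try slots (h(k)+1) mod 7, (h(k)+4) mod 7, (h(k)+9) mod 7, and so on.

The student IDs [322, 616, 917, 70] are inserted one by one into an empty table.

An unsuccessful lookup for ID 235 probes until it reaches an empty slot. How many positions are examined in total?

2

322 hashes to 0; slot 0 is free => place at 0.
616 hashes to 0; 0 taken => place at 1.
917 hashes to 0; 0,1 taken => place at 4.
70 hashes to 0; 0,1,4 taken => place at 2.
Table: [322, 616, 70, —, 917, —, —]
Lookup 235: h=4, probe 4,5 → slot 5 empty, not found.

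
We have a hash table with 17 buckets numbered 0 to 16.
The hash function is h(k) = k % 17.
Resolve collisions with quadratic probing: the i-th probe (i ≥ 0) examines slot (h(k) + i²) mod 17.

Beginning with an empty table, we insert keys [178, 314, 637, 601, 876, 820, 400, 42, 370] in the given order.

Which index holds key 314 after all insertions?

178: h=8 => slot 8
314: h=8, probe 8,9 => slot 9
637: h=8, probe 8,9,12 => slot 12
601: h=6 => slot 6
876: h=9, probe 9,10 => slot 10
820: h=4 => slot 4
400: h=9, probe 9,10,13 => slot 13
42: h=8, probe 8,9,12,0 => slot 0
370: h=13, probe 13,14 => slot 14
Table: [42, _, _, _, 820, _, 601, _, 178, 314, 876, _, 637, 400, 370, _, _]

9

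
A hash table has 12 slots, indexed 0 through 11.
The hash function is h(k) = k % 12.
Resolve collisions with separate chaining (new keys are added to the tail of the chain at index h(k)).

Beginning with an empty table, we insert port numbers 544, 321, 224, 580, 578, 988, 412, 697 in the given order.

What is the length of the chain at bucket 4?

4

544 -> bucket 4
321 -> bucket 9
224 -> bucket 8
580 -> bucket 4 (collision)
578 -> bucket 2
988 -> bucket 4 (collision)
412 -> bucket 4 (collision)
697 -> bucket 1
Final buckets:
0: ∅
1: 697
2: 578
3: ∅
4: 544 -> 580 -> 988 -> 412
5: ∅
6: ∅
7: ∅
8: 224
9: 321
10: ∅
11: ∅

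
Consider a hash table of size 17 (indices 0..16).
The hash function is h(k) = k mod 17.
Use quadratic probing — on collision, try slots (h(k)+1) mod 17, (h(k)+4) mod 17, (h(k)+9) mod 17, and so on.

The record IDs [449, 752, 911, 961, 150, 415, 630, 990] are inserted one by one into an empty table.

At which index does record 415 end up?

449: h=7 -> slot 7
752: h=4 -> slot 4
911: h=10 -> slot 10
961: h=9 -> slot 9
150: h=14 -> slot 14
415: h=7, probe 7,8 -> slot 8
630: h=1 -> slot 1
990: h=4, probe 4,5 -> slot 5
Table: [∅, 630, ∅, ∅, 752, 990, ∅, 449, 415, 961, 911, ∅, ∅, ∅, 150, ∅, ∅]

8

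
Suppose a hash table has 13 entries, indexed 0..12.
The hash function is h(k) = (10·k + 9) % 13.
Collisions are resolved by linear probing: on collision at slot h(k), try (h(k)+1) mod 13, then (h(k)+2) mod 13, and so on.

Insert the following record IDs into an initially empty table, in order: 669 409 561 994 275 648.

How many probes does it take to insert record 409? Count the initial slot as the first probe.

2

669: h=4 -> slot 4
409: h=4, probe 4,5 -> slot 5
561: h=3 -> slot 3
994: h=4, probe 4,5,6 -> slot 6
275: h=3, probe 3,4,5,6,7 -> slot 7
648: h=2 -> slot 2
Table: [-, -, 648, 561, 669, 409, 994, 275, -, -, -, -, -]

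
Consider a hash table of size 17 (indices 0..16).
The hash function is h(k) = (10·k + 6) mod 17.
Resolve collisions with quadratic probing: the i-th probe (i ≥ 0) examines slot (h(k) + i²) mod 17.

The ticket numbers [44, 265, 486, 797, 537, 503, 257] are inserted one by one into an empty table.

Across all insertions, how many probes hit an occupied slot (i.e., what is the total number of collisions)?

11

44 hashes to 4; slot 4 is free → place at 4.
265 hashes to 4; 4 taken → place at 5.
486 hashes to 4; 4,5 taken → place at 8.
797 hashes to 3; slot 3 is free → place at 3.
537 hashes to 4; 4,5,8 taken → place at 13.
503 hashes to 4; 4,5,8,13,3 taken → place at 12.
257 hashes to 9; slot 9 is free → place at 9.
Table: [-, -, -, 797, 44, 265, -, -, 486, 257, -, -, 503, 537, -, -, -]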